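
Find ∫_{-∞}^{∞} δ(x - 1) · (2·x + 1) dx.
3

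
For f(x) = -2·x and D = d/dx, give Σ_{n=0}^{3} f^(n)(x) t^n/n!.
- 2 t - 2 x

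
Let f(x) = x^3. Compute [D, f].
3 x^{2}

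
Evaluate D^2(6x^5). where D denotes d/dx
120 x^{3}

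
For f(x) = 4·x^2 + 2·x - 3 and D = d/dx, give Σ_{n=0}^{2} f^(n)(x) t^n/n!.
4 t^{2} + 2 t \left(4 x + 1\right) + 4 x^{2} + 2 x - 3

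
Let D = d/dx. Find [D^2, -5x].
-10D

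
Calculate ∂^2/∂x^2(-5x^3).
- 30 x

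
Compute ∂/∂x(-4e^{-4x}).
16 e^{- 4 x}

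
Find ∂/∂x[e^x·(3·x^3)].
3 x^{2} \left(x + 3\right) e^{x}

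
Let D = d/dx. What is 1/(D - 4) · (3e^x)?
- e^{x}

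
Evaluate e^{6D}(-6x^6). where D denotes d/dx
- 6 x^{6} - 216 x^{5} - 3240 x^{4} - 25920 x^{3} - 116640 x^{2} - 279936 x - 279936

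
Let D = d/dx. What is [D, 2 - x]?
-1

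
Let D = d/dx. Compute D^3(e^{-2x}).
- 8 e^{- 2 x}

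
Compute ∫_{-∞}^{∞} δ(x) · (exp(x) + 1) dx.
2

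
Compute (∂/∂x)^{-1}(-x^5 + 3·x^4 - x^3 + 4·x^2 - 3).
- \frac{x^{6}}{6} + \frac{3 x^{5}}{5} - \frac{x^{4}}{4} + \frac{4 x^{3}}{3} - 3 x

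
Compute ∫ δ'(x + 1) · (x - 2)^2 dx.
6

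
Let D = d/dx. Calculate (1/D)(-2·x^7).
- \frac{x^{8}}{4}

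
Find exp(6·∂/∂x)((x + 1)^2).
x^{2} + 14 x + 49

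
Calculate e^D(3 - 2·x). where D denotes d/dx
1 - 2 x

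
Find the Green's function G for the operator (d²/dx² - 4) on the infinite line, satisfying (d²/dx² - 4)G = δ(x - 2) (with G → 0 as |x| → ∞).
-\frac{e^{-2|x - 2|}}{4}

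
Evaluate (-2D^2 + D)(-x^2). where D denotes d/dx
4 - 2 x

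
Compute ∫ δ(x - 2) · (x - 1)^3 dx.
1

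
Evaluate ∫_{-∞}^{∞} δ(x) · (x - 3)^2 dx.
9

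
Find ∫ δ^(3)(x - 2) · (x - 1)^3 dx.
-6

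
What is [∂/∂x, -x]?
-1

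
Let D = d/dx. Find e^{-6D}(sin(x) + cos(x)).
\sqrt{2} \cos{\left(- x + \frac{\pi}{4} + 6 \right)}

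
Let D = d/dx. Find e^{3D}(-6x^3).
- 6 x^{3} - 54 x^{2} - 162 x - 162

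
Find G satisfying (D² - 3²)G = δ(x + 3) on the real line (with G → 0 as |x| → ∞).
-\frac{e^{-3|x + 3|}}{6}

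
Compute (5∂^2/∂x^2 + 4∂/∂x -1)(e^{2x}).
27 e^{2 x}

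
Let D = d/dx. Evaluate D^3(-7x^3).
-42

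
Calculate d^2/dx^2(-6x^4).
- 72 x^{2}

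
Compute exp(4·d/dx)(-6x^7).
- 6 x^{7} - 168 x^{6} - 2016 x^{5} - 13440 x^{4} - 53760 x^{3} - 129024 x^{2} - 172032 x - 98304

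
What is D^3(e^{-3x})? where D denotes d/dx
- 27 e^{- 3 x}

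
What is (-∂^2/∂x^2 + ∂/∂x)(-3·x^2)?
6 - 6 x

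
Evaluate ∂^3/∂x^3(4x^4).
96 x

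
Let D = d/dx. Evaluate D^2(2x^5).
40 x^{3}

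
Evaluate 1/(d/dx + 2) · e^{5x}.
\frac{e^{5 x}}{7}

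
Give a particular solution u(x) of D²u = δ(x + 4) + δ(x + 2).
\frac{|x + 4|}{2} + \frac{|x + 2|}{2}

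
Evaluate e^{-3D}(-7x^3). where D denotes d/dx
- 7 x^{3} + 63 x^{2} - 189 x + 189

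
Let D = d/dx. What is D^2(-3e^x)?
- 3 e^{x}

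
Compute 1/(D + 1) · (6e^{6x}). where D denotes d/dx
\frac{6 e^{6 x}}{7}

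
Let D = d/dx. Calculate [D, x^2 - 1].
2 x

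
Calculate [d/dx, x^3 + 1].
3 x^{2}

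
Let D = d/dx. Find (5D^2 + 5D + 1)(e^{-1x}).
e^{- x}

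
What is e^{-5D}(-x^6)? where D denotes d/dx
- x^{6} + 30 x^{5} - 375 x^{4} + 2500 x^{3} - 9375 x^{2} + 18750 x - 15625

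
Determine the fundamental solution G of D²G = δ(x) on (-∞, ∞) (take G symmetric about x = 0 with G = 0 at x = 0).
\frac{|x|}{2}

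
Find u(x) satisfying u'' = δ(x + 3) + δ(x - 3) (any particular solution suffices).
\frac{|x + 3|}{2} + \frac{|x - 3|}{2}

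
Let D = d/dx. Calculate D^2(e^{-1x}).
e^{- x}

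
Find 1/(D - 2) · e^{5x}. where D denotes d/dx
\frac{e^{5 x}}{3}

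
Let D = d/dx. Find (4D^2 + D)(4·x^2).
8 x + 32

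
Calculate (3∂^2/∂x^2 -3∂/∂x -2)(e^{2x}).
4 e^{2 x}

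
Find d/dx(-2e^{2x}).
- 4 e^{2 x}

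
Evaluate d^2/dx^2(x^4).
12 x^{2}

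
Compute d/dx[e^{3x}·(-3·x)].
\left(- 9 x - 3\right) e^{3 x}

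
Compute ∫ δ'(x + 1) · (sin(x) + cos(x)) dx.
- \sin{\left(1 \right)} - \cos{\left(1 \right)}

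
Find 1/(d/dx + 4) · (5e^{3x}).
\frac{5 e^{3 x}}{7}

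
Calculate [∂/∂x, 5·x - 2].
5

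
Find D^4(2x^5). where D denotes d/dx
240 x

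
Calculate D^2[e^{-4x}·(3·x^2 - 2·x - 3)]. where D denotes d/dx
2 \left(24 x^{2} - 40 x - 13\right) e^{- 4 x}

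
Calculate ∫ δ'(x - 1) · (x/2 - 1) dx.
- \frac{1}{2}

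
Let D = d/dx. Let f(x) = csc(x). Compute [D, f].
- \cot{\left(x \right)} \csc{\left(x \right)}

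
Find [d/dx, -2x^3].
- 6 x^{2}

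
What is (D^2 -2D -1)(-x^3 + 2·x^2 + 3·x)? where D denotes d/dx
x^{3} + 4 x^{2} - 17 x - 2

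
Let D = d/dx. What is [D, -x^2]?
- 2 x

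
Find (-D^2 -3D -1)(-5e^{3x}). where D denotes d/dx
95 e^{3 x}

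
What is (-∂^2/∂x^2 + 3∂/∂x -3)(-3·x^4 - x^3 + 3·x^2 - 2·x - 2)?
9 x^{4} - 33 x^{3} + 18 x^{2} + 30 x - 6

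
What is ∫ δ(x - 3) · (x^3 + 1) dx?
28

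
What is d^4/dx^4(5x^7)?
4200 x^{3}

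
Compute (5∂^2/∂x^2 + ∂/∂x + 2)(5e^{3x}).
250 e^{3 x}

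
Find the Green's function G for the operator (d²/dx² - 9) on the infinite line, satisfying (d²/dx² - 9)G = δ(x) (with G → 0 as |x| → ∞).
-\frac{e^{-3|x|}}{6}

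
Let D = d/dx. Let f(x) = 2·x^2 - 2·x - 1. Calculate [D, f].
4 x - 2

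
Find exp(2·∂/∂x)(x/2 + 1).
\frac{x}{2} + 2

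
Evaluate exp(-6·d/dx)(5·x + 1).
5 x - 29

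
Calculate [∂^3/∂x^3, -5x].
-15\frac{d^{2}}{dx^{2}}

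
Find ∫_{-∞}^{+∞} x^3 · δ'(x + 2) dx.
-12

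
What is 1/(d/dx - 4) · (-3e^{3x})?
3 e^{3 x}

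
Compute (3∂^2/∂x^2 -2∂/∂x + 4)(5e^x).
25 e^{x}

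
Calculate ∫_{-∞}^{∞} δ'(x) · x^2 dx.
0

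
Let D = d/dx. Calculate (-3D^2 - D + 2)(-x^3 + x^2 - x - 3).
- 2 x^{3} + 5 x^{2} + 14 x - 11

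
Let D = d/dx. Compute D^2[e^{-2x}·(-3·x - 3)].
- 12 x e^{- 2 x}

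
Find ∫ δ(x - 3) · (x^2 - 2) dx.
7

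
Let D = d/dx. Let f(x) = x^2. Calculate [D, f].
2 x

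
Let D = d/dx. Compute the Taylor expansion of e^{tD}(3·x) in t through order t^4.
3 t + 3 x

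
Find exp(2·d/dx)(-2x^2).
- 2 x^{2} - 8 x - 8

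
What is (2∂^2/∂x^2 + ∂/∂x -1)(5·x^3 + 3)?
- 5 x^{3} + 15 x^{2} + 60 x - 3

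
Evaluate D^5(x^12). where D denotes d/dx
95040 x^{7}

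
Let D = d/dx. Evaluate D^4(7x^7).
5880 x^{3}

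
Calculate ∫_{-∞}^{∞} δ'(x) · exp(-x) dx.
1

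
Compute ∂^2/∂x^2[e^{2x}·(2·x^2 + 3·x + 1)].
\left(8 x^{2} + 28 x + 20\right) e^{2 x}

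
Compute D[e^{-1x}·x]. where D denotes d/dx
\left(1 - x\right) e^{- x}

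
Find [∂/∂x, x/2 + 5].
\frac{1}{2}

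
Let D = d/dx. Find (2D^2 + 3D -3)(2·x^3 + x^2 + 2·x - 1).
- 6 x^{3} + 15 x^{2} + 24 x + 13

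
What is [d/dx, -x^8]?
- 8 x^{7}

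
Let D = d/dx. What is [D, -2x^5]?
- 10 x^{4}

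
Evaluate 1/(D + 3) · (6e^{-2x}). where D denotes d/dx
6 e^{- 2 x}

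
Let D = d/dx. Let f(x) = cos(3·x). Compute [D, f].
- 3 \sin{\left(3 x \right)}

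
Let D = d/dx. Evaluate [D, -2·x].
-2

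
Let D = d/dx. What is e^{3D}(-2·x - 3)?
- 2 x - 9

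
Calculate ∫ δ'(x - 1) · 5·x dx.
-5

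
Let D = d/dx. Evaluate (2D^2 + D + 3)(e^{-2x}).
9 e^{- 2 x}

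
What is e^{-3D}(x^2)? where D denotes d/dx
x^{2} - 6 x + 9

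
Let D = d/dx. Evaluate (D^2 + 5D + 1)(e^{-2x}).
- 5 e^{- 2 x}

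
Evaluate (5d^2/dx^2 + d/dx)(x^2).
2 x + 10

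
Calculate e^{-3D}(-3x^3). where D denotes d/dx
- 3 x^{3} + 27 x^{2} - 81 x + 81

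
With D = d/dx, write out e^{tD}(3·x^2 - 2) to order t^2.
3 t^{2} + 6 t x + 3 x^{2} - 2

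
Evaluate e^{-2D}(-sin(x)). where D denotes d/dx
- \sin{\left(x - 2 \right)}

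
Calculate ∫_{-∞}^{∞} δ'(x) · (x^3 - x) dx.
1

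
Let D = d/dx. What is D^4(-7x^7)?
- 5880 x^{3}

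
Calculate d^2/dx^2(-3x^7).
- 126 x^{5}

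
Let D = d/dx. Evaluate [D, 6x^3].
18 x^{2}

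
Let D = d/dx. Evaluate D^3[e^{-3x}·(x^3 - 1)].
3 \left(- 9 x^{3} + 27 x^{2} - 18 x + 11\right) e^{- 3 x}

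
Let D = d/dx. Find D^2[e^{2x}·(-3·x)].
12 \left(- x - 1\right) e^{2 x}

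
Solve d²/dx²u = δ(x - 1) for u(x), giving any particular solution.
\frac{|x - 1|}{2}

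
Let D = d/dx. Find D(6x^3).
18 x^{2}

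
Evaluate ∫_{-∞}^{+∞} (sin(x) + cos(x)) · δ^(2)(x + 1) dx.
- \cos{\left(1 \right)} + \sin{\left(1 \right)}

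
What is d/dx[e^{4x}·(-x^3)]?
x^{2} \left(- 4 x - 3\right) e^{4 x}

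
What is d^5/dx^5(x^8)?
6720 x^{3}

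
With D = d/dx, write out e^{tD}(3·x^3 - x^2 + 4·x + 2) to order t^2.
t^{2} \left(9 x - 1\right) + t \left(9 x^{2} - 2 x + 4\right) + 3 x^{3} - x^{2} + 4 x + 2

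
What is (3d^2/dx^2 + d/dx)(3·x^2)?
6 x + 18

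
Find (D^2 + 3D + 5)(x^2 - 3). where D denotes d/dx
5 x^{2} + 6 x - 13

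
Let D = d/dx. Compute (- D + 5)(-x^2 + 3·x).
- 5 x^{2} + 17 x - 3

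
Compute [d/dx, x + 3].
1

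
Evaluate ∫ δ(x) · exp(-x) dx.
1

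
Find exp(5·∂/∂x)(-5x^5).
- 5 x^{5} - 125 x^{4} - 1250 x^{3} - 6250 x^{2} - 15625 x - 15625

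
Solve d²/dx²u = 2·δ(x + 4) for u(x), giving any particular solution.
|x + 4|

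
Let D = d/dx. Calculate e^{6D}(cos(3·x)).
\cos{\left(3 x + 18 \right)}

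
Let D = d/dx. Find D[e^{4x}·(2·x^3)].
x^{2} \left(8 x + 6\right) e^{4 x}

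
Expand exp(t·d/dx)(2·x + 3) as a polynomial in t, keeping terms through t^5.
2 t + 2 x + 3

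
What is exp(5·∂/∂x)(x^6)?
x^{6} + 30 x^{5} + 375 x^{4} + 2500 x^{3} + 9375 x^{2} + 18750 x + 15625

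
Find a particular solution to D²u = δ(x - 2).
\frac{|x - 2|}{2}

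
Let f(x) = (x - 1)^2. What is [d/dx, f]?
2 x - 2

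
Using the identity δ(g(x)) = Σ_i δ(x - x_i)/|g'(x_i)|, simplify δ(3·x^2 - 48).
\frac{\delta(x - 4) + \delta(x + 4)}{24}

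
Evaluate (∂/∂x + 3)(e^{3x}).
6 e^{3 x}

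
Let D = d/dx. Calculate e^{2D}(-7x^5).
- 7 x^{5} - 70 x^{4} - 280 x^{3} - 560 x^{2} - 560 x - 224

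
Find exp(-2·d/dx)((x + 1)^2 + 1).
x^{2} - 2 x + 2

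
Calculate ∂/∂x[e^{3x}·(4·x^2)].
4 x \left(3 x + 2\right) e^{3 x}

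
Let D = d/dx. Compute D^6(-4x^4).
0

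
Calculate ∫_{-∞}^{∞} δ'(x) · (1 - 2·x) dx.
2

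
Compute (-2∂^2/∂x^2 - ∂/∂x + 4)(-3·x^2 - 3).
6 x \left(1 - 2 x\right)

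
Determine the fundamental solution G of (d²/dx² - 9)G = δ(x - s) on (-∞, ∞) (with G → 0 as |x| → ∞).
-\frac{e^{-3|x-s|}}{6}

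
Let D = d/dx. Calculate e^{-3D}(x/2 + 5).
\frac{x}{2} + \frac{7}{2}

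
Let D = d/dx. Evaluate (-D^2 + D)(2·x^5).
10 x^{3} \left(x - 4\right)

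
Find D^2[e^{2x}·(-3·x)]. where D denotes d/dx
12 \left(- x - 1\right) e^{2 x}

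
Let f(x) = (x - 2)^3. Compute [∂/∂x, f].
3 \left(x - 2\right)^{2}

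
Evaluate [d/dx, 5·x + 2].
5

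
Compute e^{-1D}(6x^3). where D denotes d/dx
6 x^{3} - 18 x^{2} + 18 x - 6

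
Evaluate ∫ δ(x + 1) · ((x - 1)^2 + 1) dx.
5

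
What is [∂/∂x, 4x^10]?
40 x^{9}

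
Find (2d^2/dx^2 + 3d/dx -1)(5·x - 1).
16 - 5 x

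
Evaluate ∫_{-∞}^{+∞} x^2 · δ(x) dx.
0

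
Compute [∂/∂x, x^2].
2 x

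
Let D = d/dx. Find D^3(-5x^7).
- 1050 x^{4}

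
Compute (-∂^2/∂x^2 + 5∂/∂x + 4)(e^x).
8 e^{x}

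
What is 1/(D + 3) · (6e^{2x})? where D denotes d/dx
\frac{6 e^{2 x}}{5}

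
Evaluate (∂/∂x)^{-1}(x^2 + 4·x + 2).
\frac{x^{3}}{3} + 2 x^{2} + 2 x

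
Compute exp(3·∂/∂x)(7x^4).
7 x^{4} + 84 x^{3} + 378 x^{2} + 756 x + 567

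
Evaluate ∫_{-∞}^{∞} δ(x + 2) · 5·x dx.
-10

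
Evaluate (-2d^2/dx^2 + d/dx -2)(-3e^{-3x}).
69 e^{- 3 x}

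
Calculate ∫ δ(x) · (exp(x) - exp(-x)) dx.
0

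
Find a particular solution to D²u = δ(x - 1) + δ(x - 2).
\frac{|x - 1|}{2} + \frac{|x - 2|}{2}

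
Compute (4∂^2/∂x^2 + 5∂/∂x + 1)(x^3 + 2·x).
x^{3} + 15 x^{2} + 26 x + 10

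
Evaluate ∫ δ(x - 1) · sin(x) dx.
\sin{\left(1 \right)}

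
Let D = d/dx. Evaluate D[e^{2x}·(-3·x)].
\left(- 6 x - 3\right) e^{2 x}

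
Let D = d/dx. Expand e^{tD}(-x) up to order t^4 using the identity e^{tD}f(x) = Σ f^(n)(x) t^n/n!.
- t - x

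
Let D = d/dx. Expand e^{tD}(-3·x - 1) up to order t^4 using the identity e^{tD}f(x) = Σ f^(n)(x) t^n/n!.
- 3 t - 3 x - 1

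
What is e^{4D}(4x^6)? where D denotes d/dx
4 x^{6} + 96 x^{5} + 960 x^{4} + 5120 x^{3} + 15360 x^{2} + 24576 x + 16384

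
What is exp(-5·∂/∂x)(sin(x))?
\sin{\left(x - 5 \right)}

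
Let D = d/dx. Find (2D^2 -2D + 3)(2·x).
6 x - 4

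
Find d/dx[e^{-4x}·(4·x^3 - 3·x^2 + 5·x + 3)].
\left(- 16 x^{3} + 24 x^{2} - 26 x - 7\right) e^{- 4 x}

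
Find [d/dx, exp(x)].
e^{x}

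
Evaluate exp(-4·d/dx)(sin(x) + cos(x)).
\sqrt{2} \cos{\left(- x + \frac{\pi}{4} + 4 \right)}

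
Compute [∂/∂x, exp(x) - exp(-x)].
2 \cosh{\left(x \right)}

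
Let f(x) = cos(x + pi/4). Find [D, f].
- \sin{\left(x + \frac{\pi}{4} \right)}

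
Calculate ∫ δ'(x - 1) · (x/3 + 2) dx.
- \frac{1}{3}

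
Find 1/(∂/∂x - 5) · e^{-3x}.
- \frac{e^{- 3 x}}{8}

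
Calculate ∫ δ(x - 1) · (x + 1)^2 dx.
4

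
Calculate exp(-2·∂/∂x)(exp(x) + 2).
e^{x - 2} + 2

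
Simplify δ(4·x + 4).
\frac{\delta(x + 1)}{4}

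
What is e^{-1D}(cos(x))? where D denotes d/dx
\cos{\left(x - 1 \right)}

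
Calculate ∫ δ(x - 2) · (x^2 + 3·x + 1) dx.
11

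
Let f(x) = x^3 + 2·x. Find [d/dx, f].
3 x^{2} + 2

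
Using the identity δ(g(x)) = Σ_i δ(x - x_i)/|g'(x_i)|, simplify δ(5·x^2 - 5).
\frac{\delta(x - 1) + \delta(x + 1)}{10}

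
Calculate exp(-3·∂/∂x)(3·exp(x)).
3 e^{x - 3}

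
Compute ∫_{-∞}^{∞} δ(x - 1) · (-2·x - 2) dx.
-4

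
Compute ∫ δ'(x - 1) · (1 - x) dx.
1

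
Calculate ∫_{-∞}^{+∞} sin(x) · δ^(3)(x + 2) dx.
\cos{\left(2 \right)}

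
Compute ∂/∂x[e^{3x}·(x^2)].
x \left(3 x + 2\right) e^{3 x}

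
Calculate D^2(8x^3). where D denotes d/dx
48 x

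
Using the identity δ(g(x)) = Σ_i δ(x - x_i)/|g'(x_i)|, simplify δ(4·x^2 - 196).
\frac{\delta(x - 7) + \delta(x + 7)}{56}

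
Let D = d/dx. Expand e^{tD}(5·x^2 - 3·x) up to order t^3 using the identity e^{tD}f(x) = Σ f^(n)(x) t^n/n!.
5 t^{2} + t \left(10 x - 3\right) + 5 x^{2} - 3 x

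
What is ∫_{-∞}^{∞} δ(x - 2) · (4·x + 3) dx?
11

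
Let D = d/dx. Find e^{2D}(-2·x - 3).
- 2 x - 7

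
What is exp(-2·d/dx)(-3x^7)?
- 3 x^{7} + 42 x^{6} - 252 x^{5} + 840 x^{4} - 1680 x^{3} + 2016 x^{2} - 1344 x + 384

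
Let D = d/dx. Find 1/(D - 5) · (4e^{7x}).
2 e^{7 x}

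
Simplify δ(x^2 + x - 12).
\frac{\delta(x + 4) + \delta(x - 3)}{7}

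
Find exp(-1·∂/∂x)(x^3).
x^{3} - 3 x^{2} + 3 x - 1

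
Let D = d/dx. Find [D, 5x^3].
15 x^{2}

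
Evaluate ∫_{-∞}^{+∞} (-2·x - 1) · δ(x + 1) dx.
1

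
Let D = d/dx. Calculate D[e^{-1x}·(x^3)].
x^{2} \left(3 - x\right) e^{- x}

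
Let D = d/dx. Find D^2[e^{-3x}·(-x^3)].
3 x \left(- 3 x^{2} + 6 x - 2\right) e^{- 3 x}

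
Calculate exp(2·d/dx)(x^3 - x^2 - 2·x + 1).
x^{3} + 5 x^{2} + 6 x + 1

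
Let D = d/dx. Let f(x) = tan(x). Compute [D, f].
\frac{1}{\cos^{2}{\left(x \right)}}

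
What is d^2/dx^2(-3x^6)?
- 90 x^{4}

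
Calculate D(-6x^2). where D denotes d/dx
- 12 x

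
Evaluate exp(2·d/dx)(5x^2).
5 x^{2} + 20 x + 20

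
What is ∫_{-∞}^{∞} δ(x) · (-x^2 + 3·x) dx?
0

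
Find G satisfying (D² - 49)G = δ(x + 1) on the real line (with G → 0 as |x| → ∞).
-\frac{e^{-7|x + 1|}}{14}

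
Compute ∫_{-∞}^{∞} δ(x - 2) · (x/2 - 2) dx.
-1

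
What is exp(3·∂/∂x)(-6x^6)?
- 6 x^{6} - 108 x^{5} - 810 x^{4} - 3240 x^{3} - 7290 x^{2} - 8748 x - 4374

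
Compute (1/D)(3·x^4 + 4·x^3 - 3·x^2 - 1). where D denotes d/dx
\frac{3 x^{5}}{5} + x^{4} - x^{3} - x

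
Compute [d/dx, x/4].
\frac{1}{4}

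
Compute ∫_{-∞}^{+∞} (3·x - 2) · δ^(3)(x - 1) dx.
0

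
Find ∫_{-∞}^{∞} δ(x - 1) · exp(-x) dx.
e^{-1}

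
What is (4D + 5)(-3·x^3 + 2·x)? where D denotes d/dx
- 15 x^{3} - 36 x^{2} + 10 x + 8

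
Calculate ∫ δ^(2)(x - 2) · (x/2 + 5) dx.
0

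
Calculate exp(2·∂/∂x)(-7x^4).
- 7 x^{4} - 56 x^{3} - 168 x^{2} - 224 x - 112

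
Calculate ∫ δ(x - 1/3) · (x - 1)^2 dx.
\frac{4}{9}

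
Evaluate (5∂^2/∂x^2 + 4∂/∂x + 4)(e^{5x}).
149 e^{5 x}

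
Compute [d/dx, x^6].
6 x^{5}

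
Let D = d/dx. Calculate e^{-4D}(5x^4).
5 x^{4} - 80 x^{3} + 480 x^{2} - 1280 x + 1280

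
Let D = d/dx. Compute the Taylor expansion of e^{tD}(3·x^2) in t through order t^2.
3 t^{2} + 6 t x + 3 x^{2}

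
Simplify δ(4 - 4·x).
\frac{\delta(x - 1)}{4}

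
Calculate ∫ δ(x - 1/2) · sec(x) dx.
\sec{\left(\frac{1}{2} \right)}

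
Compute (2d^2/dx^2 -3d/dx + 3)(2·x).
6 x - 6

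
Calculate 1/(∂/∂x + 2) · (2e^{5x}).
\frac{2 e^{5 x}}{7}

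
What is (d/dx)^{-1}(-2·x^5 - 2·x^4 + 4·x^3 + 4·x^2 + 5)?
- \frac{x^{6}}{3} - \frac{2 x^{5}}{5} + x^{4} + \frac{4 x^{3}}{3} + 5 x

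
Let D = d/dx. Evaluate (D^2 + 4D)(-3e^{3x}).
- 63 e^{3 x}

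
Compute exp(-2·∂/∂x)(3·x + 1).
3 x - 5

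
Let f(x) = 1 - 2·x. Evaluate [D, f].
-2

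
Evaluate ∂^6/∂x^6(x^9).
60480 x^{3}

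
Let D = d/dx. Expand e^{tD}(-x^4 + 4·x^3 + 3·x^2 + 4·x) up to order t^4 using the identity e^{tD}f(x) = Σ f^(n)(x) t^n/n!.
- t^{4} + t^{3} \left(4 - 4 x\right) + t^{2} \left(- 6 x^{2} + 12 x + 3\right) + 2 t \left(- 2 x^{3} + 6 x^{2} + 3 x + 2\right) - x^{4} + 4 x^{3} + 3 x^{2} + 4 x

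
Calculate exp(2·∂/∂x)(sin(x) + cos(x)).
\sqrt{2} \sin{\left(x + \frac{\pi}{4} + 2 \right)}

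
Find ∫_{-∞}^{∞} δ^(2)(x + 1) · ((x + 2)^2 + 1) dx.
2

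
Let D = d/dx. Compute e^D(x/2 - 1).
\frac{x}{2} - \frac{1}{2}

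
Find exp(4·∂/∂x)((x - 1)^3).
x^{3} + 9 x^{2} + 27 x + 27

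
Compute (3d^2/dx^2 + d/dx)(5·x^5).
25 x^{3} \left(x + 12\right)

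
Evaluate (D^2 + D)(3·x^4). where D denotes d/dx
12 x^{2} \left(x + 3\right)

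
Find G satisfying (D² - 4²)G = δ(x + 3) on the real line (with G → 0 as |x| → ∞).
-\frac{e^{-4|x + 3|}}{8}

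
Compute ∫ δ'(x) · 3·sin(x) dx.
-3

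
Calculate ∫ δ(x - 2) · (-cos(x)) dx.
- \cos{\left(2 \right)}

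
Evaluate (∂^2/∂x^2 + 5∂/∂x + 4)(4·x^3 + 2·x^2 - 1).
4 x \left(4 x^{2} + 17 x + 11\right)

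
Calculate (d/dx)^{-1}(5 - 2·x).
- x^{2} + 5 x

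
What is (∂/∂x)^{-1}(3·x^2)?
x^{3}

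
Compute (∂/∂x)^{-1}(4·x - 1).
2 x^{2} - x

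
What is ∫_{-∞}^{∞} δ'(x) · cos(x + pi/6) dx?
\frac{1}{2}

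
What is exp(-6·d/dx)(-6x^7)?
- 6 x^{7} + 252 x^{6} - 4536 x^{5} + 45360 x^{4} - 272160 x^{3} + 979776 x^{2} - 1959552 x + 1679616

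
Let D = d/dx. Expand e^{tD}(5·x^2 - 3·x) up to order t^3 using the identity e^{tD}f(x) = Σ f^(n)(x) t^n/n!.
5 t^{2} + t \left(10 x - 3\right) + 5 x^{2} - 3 x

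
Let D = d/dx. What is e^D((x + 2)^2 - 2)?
x^{2} + 6 x + 7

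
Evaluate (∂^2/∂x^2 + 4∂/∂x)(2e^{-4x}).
0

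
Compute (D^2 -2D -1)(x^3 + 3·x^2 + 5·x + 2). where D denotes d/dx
- x^{3} - 9 x^{2} - 11 x - 6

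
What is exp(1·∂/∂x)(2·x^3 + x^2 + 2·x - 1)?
2 x^{3} + 7 x^{2} + 10 x + 4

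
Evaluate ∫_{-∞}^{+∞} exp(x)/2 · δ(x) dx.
\frac{1}{2}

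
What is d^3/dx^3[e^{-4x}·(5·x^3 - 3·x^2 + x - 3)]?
2 \left(- 160 x^{3} + 456 x^{2} - 356 x + 171\right) e^{- 4 x}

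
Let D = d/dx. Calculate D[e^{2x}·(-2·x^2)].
4 x \left(- x - 1\right) e^{2 x}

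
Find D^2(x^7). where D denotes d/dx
42 x^{5}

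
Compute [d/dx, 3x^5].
15 x^{4}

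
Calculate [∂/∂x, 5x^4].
20 x^{3}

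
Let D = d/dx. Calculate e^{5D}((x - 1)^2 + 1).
x^{2} + 8 x + 17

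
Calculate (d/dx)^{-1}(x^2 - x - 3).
\frac{x^{3}}{3} - \frac{x^{2}}{2} - 3 x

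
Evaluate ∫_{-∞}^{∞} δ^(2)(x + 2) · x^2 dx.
2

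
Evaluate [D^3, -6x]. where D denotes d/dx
-18D^{2}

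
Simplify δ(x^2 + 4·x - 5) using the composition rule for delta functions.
\frac{\delta(x - 1) + \delta(x + 5)}{6}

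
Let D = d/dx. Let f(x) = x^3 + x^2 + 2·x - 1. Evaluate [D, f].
3 x^{2} + 2 x + 2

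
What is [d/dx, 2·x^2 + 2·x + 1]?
4 x + 2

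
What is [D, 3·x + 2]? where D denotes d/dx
3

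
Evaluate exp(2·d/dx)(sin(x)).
\sin{\left(x + 2 \right)}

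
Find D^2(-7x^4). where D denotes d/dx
- 84 x^{2}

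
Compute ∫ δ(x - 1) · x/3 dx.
\frac{1}{3}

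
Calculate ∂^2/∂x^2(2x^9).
144 x^{7}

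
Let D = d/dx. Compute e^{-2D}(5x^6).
5 x^{6} - 60 x^{5} + 300 x^{4} - 800 x^{3} + 1200 x^{2} - 960 x + 320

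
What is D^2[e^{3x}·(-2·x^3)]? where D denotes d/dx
- 6 x \left(3 x^{2} + 6 x + 2\right) e^{3 x}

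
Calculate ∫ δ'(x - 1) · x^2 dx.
-2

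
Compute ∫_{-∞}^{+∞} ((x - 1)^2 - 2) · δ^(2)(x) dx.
2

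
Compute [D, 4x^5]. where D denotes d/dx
20 x^{4}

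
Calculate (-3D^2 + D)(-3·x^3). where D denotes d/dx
9 x \left(6 - x\right)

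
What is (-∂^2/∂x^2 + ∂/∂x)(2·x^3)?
6 x \left(x - 2\right)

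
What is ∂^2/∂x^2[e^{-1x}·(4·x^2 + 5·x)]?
\left(4 x^{2} - 11 x - 2\right) e^{- x}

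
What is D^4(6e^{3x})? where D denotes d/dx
486 e^{3 x}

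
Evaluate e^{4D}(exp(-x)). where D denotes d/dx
e^{- x - 4}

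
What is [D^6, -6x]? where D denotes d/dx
-36D^{5}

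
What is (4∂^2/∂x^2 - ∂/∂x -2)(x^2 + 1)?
- 2 x^{2} - 2 x + 6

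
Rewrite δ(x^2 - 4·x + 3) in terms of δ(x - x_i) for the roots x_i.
\frac{\delta(x - 1) + \delta(x - 3)}{2}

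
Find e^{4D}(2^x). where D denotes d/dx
2^{x + 4}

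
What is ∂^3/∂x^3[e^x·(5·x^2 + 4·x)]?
\left(5 x^{2} + 34 x + 42\right) e^{x}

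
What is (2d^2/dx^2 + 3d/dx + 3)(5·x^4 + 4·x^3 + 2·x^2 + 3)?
15 x^{4} + 72 x^{3} + 162 x^{2} + 60 x + 17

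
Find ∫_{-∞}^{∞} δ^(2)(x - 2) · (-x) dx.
0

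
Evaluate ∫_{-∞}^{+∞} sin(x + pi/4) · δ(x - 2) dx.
\sin{\left(\frac{\pi}{4} + 2 \right)}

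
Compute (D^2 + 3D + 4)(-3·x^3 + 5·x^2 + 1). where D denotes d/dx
- 12 x^{3} - 7 x^{2} + 12 x + 14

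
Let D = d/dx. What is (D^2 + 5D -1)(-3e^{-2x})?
21 e^{- 2 x}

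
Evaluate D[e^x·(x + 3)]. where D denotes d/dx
\left(x + 4\right) e^{x}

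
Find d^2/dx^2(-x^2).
-2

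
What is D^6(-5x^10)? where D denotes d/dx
- 756000 x^{4}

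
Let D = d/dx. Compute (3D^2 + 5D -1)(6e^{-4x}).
162 e^{- 4 x}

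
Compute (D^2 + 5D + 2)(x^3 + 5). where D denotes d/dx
2 x^{3} + 15 x^{2} + 6 x + 10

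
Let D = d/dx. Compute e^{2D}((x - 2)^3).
x^{3}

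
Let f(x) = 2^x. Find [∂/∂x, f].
2^{x} \log{\left(2 \right)}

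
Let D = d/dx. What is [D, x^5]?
5 x^{4}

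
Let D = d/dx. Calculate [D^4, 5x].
20D^{3}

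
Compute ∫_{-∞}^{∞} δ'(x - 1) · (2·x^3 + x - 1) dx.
-7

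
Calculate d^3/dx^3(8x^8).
2688 x^{5}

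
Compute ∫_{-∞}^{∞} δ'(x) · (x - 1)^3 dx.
-3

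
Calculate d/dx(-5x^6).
- 30 x^{5}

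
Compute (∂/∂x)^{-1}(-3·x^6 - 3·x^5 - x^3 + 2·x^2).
- \frac{3 x^{7}}{7} - \frac{x^{6}}{2} - \frac{x^{4}}{4} + \frac{2 x^{3}}{3}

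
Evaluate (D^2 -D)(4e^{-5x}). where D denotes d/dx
120 e^{- 5 x}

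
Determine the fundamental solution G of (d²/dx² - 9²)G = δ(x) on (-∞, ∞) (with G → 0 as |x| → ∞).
-\frac{e^{-9|x|}}{18}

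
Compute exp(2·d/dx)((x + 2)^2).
x^{2} + 8 x + 16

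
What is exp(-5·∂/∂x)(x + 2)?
x - 3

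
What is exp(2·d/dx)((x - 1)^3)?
x^{3} + 3 x^{2} + 3 x + 1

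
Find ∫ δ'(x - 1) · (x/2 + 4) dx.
- \frac{1}{2}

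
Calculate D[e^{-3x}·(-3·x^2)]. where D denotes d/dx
3 x \left(3 x - 2\right) e^{- 3 x}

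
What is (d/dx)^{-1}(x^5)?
\frac{x^{6}}{6}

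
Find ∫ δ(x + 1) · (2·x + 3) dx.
1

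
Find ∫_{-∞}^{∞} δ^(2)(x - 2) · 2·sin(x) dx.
- 2 \sin{\left(2 \right)}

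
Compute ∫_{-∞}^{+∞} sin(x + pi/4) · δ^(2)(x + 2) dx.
- \cos{\left(\frac{\pi}{4} + 2 \right)}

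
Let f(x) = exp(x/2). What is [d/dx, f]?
\frac{e^{\frac{x}{2}}}{2}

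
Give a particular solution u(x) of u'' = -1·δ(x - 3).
-\frac{|x - 3|}{2}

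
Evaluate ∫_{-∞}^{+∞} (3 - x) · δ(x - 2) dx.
1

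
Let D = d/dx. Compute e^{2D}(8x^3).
8 x^{3} + 48 x^{2} + 96 x + 64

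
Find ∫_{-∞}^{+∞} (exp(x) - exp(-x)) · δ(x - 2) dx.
2 \sinh{\left(2 \right)}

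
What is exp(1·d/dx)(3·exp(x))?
3 e^{x + 1}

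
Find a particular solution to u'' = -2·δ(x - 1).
-|x - 1|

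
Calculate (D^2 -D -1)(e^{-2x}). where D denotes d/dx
5 e^{- 2 x}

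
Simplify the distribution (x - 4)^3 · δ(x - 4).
0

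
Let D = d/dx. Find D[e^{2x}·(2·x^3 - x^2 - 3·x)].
\left(4 x^{3} + 4 x^{2} - 8 x - 3\right) e^{2 x}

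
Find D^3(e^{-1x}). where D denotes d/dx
- e^{- x}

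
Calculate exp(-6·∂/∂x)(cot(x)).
\cot{\left(x - 6 \right)}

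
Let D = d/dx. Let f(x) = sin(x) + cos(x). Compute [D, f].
- \sin{\left(x \right)} + \cos{\left(x \right)}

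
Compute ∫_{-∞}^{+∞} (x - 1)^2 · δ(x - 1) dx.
0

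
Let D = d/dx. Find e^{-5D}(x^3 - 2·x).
x^{3} - 15 x^{2} + 73 x - 115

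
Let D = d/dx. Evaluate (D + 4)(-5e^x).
- 25 e^{x}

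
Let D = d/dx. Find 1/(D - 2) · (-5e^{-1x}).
\frac{5 e^{- x}}{3}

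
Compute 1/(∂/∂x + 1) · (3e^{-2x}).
- 3 e^{- 2 x}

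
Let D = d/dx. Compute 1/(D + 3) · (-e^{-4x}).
e^{- 4 x}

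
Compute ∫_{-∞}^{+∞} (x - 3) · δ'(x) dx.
-1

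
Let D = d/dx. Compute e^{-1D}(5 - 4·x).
9 - 4 x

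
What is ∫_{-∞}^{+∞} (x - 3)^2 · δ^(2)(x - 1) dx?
2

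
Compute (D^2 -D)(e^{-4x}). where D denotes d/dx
20 e^{- 4 x}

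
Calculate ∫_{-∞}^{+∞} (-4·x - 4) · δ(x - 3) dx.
-16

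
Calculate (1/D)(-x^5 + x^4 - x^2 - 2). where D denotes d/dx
- \frac{x^{6}}{6} + \frac{x^{5}}{5} - \frac{x^{3}}{3} - 2 x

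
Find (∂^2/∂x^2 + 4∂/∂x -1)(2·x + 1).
7 - 2 x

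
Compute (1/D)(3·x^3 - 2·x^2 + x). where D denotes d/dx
\frac{3 x^{4}}{4} - \frac{2 x^{3}}{3} + \frac{x^{2}}{2}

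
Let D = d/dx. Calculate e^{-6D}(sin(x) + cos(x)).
\sqrt{2} \cos{\left(- x + \frac{\pi}{4} + 6 \right)}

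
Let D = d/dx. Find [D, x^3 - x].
3 x^{2} - 1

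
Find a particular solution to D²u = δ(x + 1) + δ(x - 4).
\frac{|x + 1|}{2} + \frac{|x - 4|}{2}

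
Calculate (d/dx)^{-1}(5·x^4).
x^{5}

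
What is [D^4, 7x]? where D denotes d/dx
28D^{3}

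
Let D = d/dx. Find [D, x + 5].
1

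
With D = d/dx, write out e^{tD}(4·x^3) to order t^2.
4 x \left(3 t^{2} + 3 t x + x^{2}\right)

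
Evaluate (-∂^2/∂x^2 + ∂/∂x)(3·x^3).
9 x \left(x - 2\right)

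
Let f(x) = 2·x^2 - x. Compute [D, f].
4 x - 1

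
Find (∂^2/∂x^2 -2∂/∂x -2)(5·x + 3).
- 10 x - 16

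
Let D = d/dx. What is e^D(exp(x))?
e^{x + 1}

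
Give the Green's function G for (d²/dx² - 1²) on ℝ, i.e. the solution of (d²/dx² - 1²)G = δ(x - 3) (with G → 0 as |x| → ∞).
-\frac{e^{-|x - 3|}}{2}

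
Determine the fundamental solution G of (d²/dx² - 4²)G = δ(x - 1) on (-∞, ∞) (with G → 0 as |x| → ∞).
-\frac{e^{-4|x - 1|}}{8}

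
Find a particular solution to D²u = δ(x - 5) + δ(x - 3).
\frac{|x - 5|}{2} + \frac{|x - 3|}{2}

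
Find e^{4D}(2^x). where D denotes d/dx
2^{x + 4}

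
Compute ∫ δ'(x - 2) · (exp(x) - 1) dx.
- e^{2}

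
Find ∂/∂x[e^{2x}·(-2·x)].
\left(- 4 x - 2\right) e^{2 x}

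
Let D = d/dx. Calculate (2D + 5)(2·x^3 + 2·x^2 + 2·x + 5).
10 x^{3} + 22 x^{2} + 18 x + 29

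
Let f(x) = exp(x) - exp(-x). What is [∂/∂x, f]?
2 \cosh{\left(x \right)}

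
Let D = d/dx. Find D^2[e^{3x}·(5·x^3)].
15 x \left(3 x^{2} + 6 x + 2\right) e^{3 x}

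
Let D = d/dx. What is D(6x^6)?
36 x^{5}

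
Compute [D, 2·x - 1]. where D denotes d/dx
2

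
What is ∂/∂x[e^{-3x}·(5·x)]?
5 \left(1 - 3 x\right) e^{- 3 x}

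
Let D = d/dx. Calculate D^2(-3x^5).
- 60 x^{3}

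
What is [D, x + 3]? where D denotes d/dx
1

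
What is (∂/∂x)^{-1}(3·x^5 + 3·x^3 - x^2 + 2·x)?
\frac{x^{6}}{2} + \frac{3 x^{4}}{4} - \frac{x^{3}}{3} + x^{2}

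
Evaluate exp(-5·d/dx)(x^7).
x^{7} - 35 x^{6} + 525 x^{5} - 4375 x^{4} + 21875 x^{3} - 65625 x^{2} + 109375 x - 78125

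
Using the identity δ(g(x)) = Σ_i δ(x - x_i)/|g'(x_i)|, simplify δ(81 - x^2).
\frac{\delta(x - 9) + \delta(x + 9)}{18}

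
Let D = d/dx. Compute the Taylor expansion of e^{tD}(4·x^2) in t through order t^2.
4 t^{2} + 8 t x + 4 x^{2}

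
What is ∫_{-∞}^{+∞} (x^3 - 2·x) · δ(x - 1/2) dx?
- \frac{7}{8}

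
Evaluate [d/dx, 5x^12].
60 x^{11}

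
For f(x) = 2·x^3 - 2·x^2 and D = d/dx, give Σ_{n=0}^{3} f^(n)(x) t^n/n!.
2 t^{3} + 2 t^{2} \left(3 x - 1\right) + 2 t x \left(3 x - 2\right) + 2 x^{3} - 2 x^{2}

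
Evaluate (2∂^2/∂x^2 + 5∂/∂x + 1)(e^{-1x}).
- 2 e^{- x}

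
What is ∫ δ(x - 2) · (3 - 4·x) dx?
-5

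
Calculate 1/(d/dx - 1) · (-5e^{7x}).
- \frac{5 e^{7 x}}{6}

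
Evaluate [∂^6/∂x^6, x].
6\frac{d^{5}}{dx^{5}}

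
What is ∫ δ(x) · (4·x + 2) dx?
2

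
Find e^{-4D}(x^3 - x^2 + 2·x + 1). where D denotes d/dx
x^{3} - 13 x^{2} + 58 x - 87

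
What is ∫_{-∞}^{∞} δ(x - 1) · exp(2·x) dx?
e^{2}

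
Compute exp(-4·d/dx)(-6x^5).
- 6 x^{5} + 120 x^{4} - 960 x^{3} + 3840 x^{2} - 7680 x + 6144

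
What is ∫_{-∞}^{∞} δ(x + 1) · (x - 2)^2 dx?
9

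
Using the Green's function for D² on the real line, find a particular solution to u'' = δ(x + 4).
\frac{|x + 4|}{2}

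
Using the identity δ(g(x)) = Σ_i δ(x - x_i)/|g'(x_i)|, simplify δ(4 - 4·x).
\frac{\delta(x - 1)}{4}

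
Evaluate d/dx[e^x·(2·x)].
2 \left(x + 1\right) e^{x}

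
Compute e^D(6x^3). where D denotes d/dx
6 x^{3} + 18 x^{2} + 18 x + 6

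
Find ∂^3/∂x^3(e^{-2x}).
- 8 e^{- 2 x}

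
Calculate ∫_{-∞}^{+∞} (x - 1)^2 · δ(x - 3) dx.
4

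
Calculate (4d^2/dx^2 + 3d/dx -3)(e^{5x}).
112 e^{5 x}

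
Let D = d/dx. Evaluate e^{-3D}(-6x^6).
- 6 x^{6} + 108 x^{5} - 810 x^{4} + 3240 x^{3} - 7290 x^{2} + 8748 x - 4374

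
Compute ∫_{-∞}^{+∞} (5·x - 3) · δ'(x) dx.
-5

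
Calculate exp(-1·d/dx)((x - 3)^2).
x^{2} - 8 x + 16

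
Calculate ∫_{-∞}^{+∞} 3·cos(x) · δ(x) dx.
3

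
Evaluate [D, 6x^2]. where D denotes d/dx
12 x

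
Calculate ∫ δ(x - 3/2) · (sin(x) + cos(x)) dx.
\sqrt{2} \sin{\left(\frac{\pi}{4} + \frac{3}{2} \right)}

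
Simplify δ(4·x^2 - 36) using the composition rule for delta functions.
\frac{\delta(x - 3) + \delta(x + 3)}{24}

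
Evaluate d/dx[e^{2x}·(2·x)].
\left(4 x + 2\right) e^{2 x}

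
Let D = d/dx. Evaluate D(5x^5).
25 x^{4}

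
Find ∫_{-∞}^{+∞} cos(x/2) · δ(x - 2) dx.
\cos{\left(1 \right)}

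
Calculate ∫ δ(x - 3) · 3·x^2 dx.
27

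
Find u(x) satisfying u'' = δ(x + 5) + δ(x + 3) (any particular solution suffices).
\frac{|x + 5|}{2} + \frac{|x + 3|}{2}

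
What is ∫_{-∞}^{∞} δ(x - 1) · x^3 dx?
1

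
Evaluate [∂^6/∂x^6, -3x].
-18\frac{d^{5}}{dx^{5}}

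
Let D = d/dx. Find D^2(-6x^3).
- 36 x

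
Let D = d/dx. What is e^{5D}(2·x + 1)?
2 x + 11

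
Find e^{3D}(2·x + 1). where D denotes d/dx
2 x + 7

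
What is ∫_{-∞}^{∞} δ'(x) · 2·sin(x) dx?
-2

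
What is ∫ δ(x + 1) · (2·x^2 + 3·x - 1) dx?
-2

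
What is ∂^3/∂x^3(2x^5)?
120 x^{2}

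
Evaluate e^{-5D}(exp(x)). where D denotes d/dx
e^{x - 5}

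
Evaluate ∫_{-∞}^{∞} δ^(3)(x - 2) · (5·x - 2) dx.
0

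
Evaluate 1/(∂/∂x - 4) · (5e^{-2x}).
- \frac{5 e^{- 2 x}}{6}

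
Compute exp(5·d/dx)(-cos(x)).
- \cos{\left(x + 5 \right)}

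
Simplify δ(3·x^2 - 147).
\frac{\delta(x - 7) + \delta(x + 7)}{42}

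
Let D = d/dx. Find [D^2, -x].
-2D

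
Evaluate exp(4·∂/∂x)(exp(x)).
e^{x + 4}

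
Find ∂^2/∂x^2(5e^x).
5 e^{x}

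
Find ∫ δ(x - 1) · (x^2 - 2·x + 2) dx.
1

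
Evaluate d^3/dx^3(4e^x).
4 e^{x}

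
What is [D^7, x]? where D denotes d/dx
7D^{6}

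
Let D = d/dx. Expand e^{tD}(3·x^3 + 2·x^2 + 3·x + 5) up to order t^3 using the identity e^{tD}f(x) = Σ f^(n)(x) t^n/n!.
3 t^{3} + t^{2} \left(9 x + 2\right) + t \left(9 x^{2} + 4 x + 3\right) + 3 x^{3} + 2 x^{2} + 3 x + 5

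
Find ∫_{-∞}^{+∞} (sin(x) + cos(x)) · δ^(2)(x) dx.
-1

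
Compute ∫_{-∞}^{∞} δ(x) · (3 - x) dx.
3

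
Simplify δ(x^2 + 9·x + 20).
\frac{\delta(x + 4) + \delta(x + 5)}{1}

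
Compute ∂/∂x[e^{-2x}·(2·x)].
2 \left(1 - 2 x\right) e^{- 2 x}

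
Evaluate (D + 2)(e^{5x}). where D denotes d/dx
7 e^{5 x}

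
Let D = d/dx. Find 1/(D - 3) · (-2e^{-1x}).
\frac{e^{- x}}{2}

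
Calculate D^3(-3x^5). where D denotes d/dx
- 180 x^{2}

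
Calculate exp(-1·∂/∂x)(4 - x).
5 - x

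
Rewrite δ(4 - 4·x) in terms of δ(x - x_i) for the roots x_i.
\frac{\delta(x - 1)}{4}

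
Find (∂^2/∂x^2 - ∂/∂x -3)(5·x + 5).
- 15 x - 20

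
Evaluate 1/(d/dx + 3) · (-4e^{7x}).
- \frac{2 e^{7 x}}{5}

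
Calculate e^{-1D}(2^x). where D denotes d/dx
2^{x - 1}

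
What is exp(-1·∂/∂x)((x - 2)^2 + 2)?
x^{2} - 6 x + 11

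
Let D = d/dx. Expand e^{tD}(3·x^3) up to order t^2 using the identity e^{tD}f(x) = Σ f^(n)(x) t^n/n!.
3 x \left(3 t^{2} + 3 t x + x^{2}\right)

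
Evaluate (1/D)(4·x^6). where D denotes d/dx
\frac{4 x^{7}}{7}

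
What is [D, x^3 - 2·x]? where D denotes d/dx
3 x^{2} - 2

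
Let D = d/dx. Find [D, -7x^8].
- 56 x^{7}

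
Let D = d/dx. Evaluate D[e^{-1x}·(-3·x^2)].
3 x \left(x - 2\right) e^{- x}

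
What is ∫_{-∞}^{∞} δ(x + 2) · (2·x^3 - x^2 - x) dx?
-18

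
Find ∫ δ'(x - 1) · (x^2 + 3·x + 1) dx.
-5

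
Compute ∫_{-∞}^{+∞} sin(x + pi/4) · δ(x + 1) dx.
\cos{\left(\frac{\pi}{4} + 1 \right)}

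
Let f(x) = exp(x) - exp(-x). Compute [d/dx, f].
2 \cosh{\left(x \right)}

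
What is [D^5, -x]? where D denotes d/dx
-5D^{4}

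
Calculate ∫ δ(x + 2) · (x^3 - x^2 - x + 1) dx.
-9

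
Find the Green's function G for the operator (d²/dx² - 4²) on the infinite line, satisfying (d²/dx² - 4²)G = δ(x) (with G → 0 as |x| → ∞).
-\frac{e^{-4|x|}}{8}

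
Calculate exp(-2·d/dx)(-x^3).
- x^{3} + 6 x^{2} - 12 x + 8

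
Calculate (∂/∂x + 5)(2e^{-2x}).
6 e^{- 2 x}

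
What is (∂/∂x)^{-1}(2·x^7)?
\frac{x^{8}}{4}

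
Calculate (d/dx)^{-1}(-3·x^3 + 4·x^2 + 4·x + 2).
- \frac{3 x^{4}}{4} + \frac{4 x^{3}}{3} + 2 x^{2} + 2 x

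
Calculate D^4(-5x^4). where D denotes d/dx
-120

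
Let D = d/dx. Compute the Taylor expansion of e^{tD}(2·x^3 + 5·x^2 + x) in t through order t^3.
2 t^{3} + t^{2} \left(6 x + 5\right) + t \left(6 x^{2} + 10 x + 1\right) + 2 x^{3} + 5 x^{2} + x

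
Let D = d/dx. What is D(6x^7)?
42 x^{6}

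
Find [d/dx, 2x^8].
16 x^{7}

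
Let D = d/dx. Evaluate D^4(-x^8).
- 1680 x^{4}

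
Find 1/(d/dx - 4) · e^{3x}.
- e^{3 x}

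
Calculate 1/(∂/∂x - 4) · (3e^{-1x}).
- \frac{3 e^{- x}}{5}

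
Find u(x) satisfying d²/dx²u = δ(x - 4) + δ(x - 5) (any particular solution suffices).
\frac{|x - 4|}{2} + \frac{|x - 5|}{2}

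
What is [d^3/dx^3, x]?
3\frac{d^{2}}{dx^{2}}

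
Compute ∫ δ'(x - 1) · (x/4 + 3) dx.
- \frac{1}{4}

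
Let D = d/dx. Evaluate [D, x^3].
3 x^{2}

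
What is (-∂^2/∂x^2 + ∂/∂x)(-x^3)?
3 x \left(2 - x\right)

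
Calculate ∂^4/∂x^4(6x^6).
2160 x^{2}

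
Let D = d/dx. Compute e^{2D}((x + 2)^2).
x^{2} + 8 x + 16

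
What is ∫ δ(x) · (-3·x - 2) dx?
-2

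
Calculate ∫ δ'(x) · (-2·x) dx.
2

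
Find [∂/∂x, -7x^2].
- 14 x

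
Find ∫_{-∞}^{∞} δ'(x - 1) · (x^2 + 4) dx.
-2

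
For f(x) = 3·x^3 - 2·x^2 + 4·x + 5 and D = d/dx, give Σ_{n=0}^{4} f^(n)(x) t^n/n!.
3 t^{3} + t^{2} \left(9 x - 2\right) + t \left(9 x^{2} - 4 x + 4\right) + 3 x^{3} - 2 x^{2} + 4 x + 5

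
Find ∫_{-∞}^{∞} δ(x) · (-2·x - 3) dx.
-3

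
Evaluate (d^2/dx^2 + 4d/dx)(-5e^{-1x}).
15 e^{- x}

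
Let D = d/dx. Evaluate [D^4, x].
4D^{3}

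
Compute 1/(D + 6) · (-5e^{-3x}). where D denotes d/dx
- \frac{5 e^{- 3 x}}{3}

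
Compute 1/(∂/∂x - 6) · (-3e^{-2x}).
\frac{3 e^{- 2 x}}{8}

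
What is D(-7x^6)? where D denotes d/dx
- 42 x^{5}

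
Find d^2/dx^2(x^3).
6 x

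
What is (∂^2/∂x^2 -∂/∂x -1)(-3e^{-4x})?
- 57 e^{- 4 x}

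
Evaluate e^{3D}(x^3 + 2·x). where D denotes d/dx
x^{3} + 9 x^{2} + 29 x + 33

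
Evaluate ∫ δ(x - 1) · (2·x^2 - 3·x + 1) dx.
0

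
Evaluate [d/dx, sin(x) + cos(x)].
- \sin{\left(x \right)} + \cos{\left(x \right)}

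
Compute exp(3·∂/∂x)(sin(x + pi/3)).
\sin{\left(x + \frac{\pi}{3} + 3 \right)}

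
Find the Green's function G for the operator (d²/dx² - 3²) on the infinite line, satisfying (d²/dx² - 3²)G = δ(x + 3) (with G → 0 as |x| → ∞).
-\frac{e^{-3|x + 3|}}{6}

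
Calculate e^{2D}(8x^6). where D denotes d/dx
8 x^{6} + 96 x^{5} + 480 x^{4} + 1280 x^{3} + 1920 x^{2} + 1536 x + 512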